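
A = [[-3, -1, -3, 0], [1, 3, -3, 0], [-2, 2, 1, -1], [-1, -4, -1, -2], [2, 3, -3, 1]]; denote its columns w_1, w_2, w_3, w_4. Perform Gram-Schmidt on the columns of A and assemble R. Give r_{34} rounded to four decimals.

r_{34} = -0.0574

e_1 = w_1/‖w_1‖ = (-3, 1, -2, -1, 2)/4.3589 = (-0.6882, 0.2294, -0.4588, -0.2294, 0.4588).
r_{12} = e_1·w_2 = 2.7530.
u_2 = w_2 − 2.7530·e_1 = (0.8947, 2.3684, 3.2632, -3.3684, 1.7368).
‖u_2‖ = 5.6054, so e_2 = (0.1596, 0.4225, 0.5821, -0.6009, 0.3098).
r_{13} = e_1·w_3 = -0.2294; r_{23} = e_2·w_3 = -1.4929.
u_3 = w_3 + 0.2294·e_1 + 1.4929·e_2 = (-2.9196, -2.3166, 1.7638, -1.9497, -2.4322).
‖u_3‖ = 5.1690, so e_3 = (-0.5648, -0.4482, 0.3412, -0.3772, -0.4705).
r_{34} = e_3·w_4 = -0.0574.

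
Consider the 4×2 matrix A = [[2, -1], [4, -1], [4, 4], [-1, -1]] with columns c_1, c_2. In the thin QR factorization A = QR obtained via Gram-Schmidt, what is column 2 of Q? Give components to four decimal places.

e_2 = (-0.4021, -0.5520, 0.7087, -0.1772)

c_1 = (2, 4, 4, -1); ‖c_1‖ = 6.0828, so e_1 = (0.3288, 0.6576, 0.6576, -0.1644).
e_1·c_2 = 0.3288·(-1) + 0.6576·(-1) + 0.6576·4 + (-0.1644)·(-1) = 1.8084.
u_2 = c_2 − 1.8084·e_1 = (-1.5946, -2.1892, 2.8108, -0.7027).
‖u_2‖ = 3.9661, so e_2 = (-0.4021, -0.5520, 0.7087, -0.1772).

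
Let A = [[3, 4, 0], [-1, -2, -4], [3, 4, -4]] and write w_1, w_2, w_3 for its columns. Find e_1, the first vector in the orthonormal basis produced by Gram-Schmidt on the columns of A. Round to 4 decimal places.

w_1 = (3, -1, 3); ‖w_1‖ = 4.3589, so e_1 = (0.6882, -0.2294, 0.6882).

e_1 = (0.6882, -0.2294, 0.6882)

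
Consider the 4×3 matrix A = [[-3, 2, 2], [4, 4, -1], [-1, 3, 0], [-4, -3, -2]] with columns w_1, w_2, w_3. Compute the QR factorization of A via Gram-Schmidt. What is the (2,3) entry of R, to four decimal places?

r_{23} = 1.2733

e_1 = w_1/‖w_1‖ = (-3, 4, -1, -4)/6.4807 = (-0.4629, 0.6172, -0.1543, -0.6172).
r_{12} = e_1·w_2 = 2.9318.
u_2 = w_2 − 2.9318·e_1 = (3.3571, 2.1905, 3.4524, -1.1905).
‖u_2‖ = 5.4226, so e_2 = (0.6191, 0.4040, 0.6367, -0.2195).
r_{23} = e_2·w_3 = 1.2733.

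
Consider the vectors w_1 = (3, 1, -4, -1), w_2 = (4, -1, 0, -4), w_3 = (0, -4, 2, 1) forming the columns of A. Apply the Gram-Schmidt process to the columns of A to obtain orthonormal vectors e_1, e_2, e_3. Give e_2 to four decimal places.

e_2 = (0.4698, -0.3132, 0.4474, -0.6935)

e_1 = w_1/‖w_1‖ = (3, 1, -4, -1)/5.1962 = (0.5774, 0.1925, -0.7698, -0.1925).
r_{12} = e_1·w_2 = 2.8868.
u_2 = w_2 − 2.8868·e_1 = (2.3333, -1.5556, 2.2222, -3.4444).
‖u_2‖ = 4.9666, so e_2 = (0.4698, -0.3132, 0.4474, -0.6935).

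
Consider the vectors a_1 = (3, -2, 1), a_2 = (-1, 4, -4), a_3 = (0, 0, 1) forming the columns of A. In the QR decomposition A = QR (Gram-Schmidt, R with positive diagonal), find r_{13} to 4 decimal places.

a_1 = (3, -2, 1); ‖a_1‖ = 3.7417, so e_1 = (0.8018, -0.5345, 0.2673).
r_{13} = e_1·a_3 = 0.2673.

r_{13} = 0.2673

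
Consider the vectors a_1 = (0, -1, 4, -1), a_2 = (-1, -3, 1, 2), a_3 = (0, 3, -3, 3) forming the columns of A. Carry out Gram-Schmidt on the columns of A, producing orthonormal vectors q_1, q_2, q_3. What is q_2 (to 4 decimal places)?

q_2 = (-0.2711, -0.7379, -0.0301, 0.6174)

a_1 = (0, -1, 4, -1); ‖a_1‖ = 4.2426, so q_1 = (0.0000, -0.2357, 0.9428, -0.2357).
q_1·a_2 = 0.0000·(-1) + (-0.2357)·(-3) + 0.9428·1 + (-0.2357)·2 = 1.1785.
u_2 = a_2 − 1.1785·q_1 = (-1.0000, -2.7222, -0.1111, 2.2778).
‖u_2‖ = 3.6893, so q_2 = (-0.2711, -0.7379, -0.0301, 0.6174).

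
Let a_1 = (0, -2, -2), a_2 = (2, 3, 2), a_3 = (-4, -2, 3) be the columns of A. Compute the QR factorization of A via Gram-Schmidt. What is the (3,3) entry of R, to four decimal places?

r_{33} = 2.0000

q_1 = a_1/‖a_1‖ = (0, -2, -2)/2.8284 = (0.0000, -0.7071, -0.7071).
r_{12} = q_1·a_2 = -3.5355.
u_2 = a_2 + 3.5355·q_1 = (2.0000, 0.5000, -0.5000).
‖u_2‖ = 2.1213, so q_2 = (0.9428, 0.2357, -0.2357).
r_{13} = q_1·a_3 = -0.7071; r_{23} = q_2·a_3 = -4.9497.
u_3 = a_3 + 0.7071·q_1 + 4.9497·q_2 = (0.6667, -1.3333, 1.3333).
r_{33} = ‖u_3‖ = 2.0000.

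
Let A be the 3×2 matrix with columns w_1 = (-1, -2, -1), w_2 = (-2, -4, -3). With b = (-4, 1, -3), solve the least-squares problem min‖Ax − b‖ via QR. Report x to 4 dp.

w_1 = (-1, -2, -1); ‖w_1‖ = 2.4495, so q_1 = (-0.4082, -0.8165, -0.4082).
q_1·w_2 = (-0.4082)·(-2) + (-0.8165)·(-4) + (-0.4082)·(-3) = 5.3072.
u_2 = w_2 − 5.3072·q_1 = (0.1667, 0.3333, -0.8333).
‖u_2‖ = 0.9129, so q_2 = (0.1826, 0.3651, -0.9129).
Qᵀb = (2.0412, 2.3735).
Back-substitute: x_2 = 2.3735/0.9129 = 2.6000.
x_1 = (2.0412 − 5.3072·2.6000)/2.4495 = -4.8000.

x = (-4.8000, 2.6000)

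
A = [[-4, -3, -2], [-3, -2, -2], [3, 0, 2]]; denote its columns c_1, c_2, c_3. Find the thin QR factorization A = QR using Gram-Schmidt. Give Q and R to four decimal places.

c_1 = (-4, -3, 3); ‖c_1‖ = 5.8310, so q_1 = (-0.6860, -0.5145, 0.5145).
q_1·c_2 = (-0.6860)·(-3) + (-0.5145)·(-2) + 0.5145·0 = 3.0870.
u_2 = c_2 − 3.0870·q_1 = (-0.8824, -0.4118, -1.5882).
‖u_2‖ = 1.8630, so q_2 = (-0.4736, -0.2210, -0.8525).
q_1·c_3 = (-0.6860)·(-2) + (-0.5145)·(-2) + 0.5145·2 = 3.4300; q_2·c_3 = (-0.4736)·(-2) + (-0.2210)·(-2) + (-0.8525)·2 = -0.3158.
u_3 = c_3 − 3.4300·q_1 + 0.3158·q_2 = (0.2034, -0.3051, -0.0339).
‖u_3‖ = 0.3682, so q_3 = (0.5523, -0.8285, -0.0921).

Q = [[-0.6860, -0.4736, 0.5523], [-0.5145, -0.2210, -0.8285], [0.5145, -0.8525, -0.0921]], R = [[5.8310, 3.0870, 3.4300], [0.0000, 1.8630, -0.3158], [0.0000, 0.0000, 0.3682]]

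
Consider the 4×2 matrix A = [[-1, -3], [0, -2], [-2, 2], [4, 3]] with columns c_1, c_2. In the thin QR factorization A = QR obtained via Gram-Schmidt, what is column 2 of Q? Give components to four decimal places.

q_2 = (-0.5504, -0.4446, 0.6774, 0.2011)

c_1 = (-1, 0, -2, 4); ‖c_1‖ = 4.5826, so q_1 = (-0.2182, 0.0000, -0.4364, 0.8729).
q_1·c_2 = (-0.2182)·(-3) + 0.0000·(-2) + (-0.4364)·2 + 0.8729·3 = 2.4004.
u_2 = c_2 − 2.4004·q_1 = (-2.4762, -2.0000, 3.0476, 0.9048).
‖u_2‖ = 4.4987, so q_2 = (-0.5504, -0.4446, 0.6774, 0.2011).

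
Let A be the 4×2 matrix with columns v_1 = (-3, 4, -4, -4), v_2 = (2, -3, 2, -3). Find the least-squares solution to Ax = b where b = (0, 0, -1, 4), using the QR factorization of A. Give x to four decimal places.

e_1 = v_1/‖v_1‖ = (-3, 4, -4, -4)/7.5498 = (-0.3974, 0.5298, -0.5298, -0.5298).
r_{12} = e_1·v_2 = -1.8543.
u_2 = v_2 + 1.8543·e_1 = (1.2632, -2.0175, 1.0175, -3.9825).
‖u_2‖ = 4.7499, so e_2 = (0.2659, -0.4248, 0.2142, -0.8384).
Qᵀb = (-1.5894, -3.5680).
Back-substitute: x_2 = -3.5680/4.7499 = -0.7512.
x_1 = (-1.5894 + 1.8543·(-0.7512))/7.5498 = -0.3950.

x = (-0.3950, -0.7512)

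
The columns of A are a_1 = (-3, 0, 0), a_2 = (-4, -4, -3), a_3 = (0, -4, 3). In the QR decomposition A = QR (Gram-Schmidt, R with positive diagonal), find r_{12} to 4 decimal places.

r_{12} = 4.0000

a_1 = (-3, 0, 0); ‖a_1‖ = 3.0000, so q_1 = (-1.0000, 0.0000, 0.0000).
r_{12} = q_1·a_2 = 4.0000.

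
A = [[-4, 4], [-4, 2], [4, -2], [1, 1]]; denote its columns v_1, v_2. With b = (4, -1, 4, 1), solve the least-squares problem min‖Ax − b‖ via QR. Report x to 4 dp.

v_1 = (-4, -4, 4, 1); ‖v_1‖ = 7.0000, so q_1 = (-0.5714, -0.5714, 0.5714, 0.1429).
q_1·v_2 = (-0.5714)·4 + (-0.5714)·2 + 0.5714·(-2) + 0.1429·1 = -4.4286.
u_2 = v_2 + 4.4286·q_1 = (1.4694, -0.5306, 0.5306, 1.6327).
‖u_2‖ = 2.3212, so q_2 = (0.6330, -0.2286, 0.2286, 0.7034).
Qᵀb = (0.7143, 4.3785).
Back-substitute: x_2 = 4.3785/2.3212 = 1.8864.
x_1 = (0.7143 + 4.4286·1.8864)/7.0000 = 1.2955.

x = (1.2955, 1.8864)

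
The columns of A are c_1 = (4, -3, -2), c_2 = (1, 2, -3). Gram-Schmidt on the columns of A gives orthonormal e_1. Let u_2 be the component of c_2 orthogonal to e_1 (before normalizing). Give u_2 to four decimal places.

c_1 = (4, -3, -2); ‖c_1‖ = 5.3852, so e_1 = (0.7428, -0.5571, -0.3714).
e_1·c_2 = 0.7428·1 + (-0.5571)·2 + (-0.3714)·(-3) = 0.7428.
u_2 = c_2 − 0.7428·e_1 = (0.4483, 2.4138, -2.7241).

u_2 = (0.4483, 2.4138, -2.7241)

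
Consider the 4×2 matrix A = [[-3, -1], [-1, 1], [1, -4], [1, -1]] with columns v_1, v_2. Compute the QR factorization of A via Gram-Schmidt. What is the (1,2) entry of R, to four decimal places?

r_{12} = -0.8660

v_1 = (-3, -1, 1, 1); ‖v_1‖ = 3.4641, so q_1 = (-0.8660, -0.2887, 0.2887, 0.2887).
r_{12} = q_1·v_2 = -0.8660.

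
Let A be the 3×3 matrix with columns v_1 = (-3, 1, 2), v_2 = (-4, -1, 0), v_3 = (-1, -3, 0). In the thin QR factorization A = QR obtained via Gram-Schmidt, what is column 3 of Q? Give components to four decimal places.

e_3 = (0.1849, -0.7396, 0.6472)

v_1 = (-3, 1, 2); ‖v_1‖ = 3.7417, so e_1 = (-0.8018, 0.2673, 0.5345).
e_1·v_2 = (-0.8018)·(-4) + 0.2673·(-1) + 0.5345·0 = 2.9399.
u_2 = v_2 − 2.9399·e_1 = (-1.6429, -1.7857, -1.5714).
‖u_2‖ = 2.8909, so e_2 = (-0.5683, -0.6177, -0.5436).
e_1·v_3 = (-0.8018)·(-1) + 0.2673·(-3) + 0.5345·0 = 0.0000; e_2·v_3 = (-0.5683)·(-1) + (-0.6177)·(-3) + (-0.5436)·0 = 2.4214.
u_3 = v_3 + 0.0000·e_1 − 2.4214·e_2 = (0.3761, -1.5043, 1.3162).
‖u_3‖ = 2.0339, so e_3 = (0.1849, -0.7396, 0.6472).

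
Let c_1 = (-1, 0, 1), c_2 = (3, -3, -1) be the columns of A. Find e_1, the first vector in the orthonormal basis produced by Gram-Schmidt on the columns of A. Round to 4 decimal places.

e_1 = (-0.7071, 0.0000, 0.7071)

c_1 = (-1, 0, 1); ‖c_1‖ = 1.4142, so e_1 = (-0.7071, 0.0000, 0.7071).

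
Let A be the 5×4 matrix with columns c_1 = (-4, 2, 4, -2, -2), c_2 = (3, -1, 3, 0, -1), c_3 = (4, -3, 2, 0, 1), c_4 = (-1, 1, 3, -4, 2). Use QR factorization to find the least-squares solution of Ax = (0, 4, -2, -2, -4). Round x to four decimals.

e_1 = c_1/‖c_1‖ = (-4, 2, 4, -2, -2)/6.6332 = (-0.6030, 0.3015, 0.6030, -0.3015, -0.3015).
r_{12} = e_1·c_2 = 0.0000.
u_2 = c_2 − 0.0000·e_1 = (3.0000, -1.0000, 3.0000, 0.0000, -1.0000).
‖u_2‖ = 4.4721, so e_2 = (0.6708, -0.2236, 0.6708, 0.0000, -0.2236).
r_{13} = e_1·c_3 = -2.4121; r_{23} = e_2·c_3 = 4.4721.
u_3 = c_3 + 2.4121·e_1 − 4.4721·e_2 = (-0.4545, -1.2727, 0.4545, -0.7273, 1.2727).
‖u_3‖ = 2.0449, so e_3 = (-0.2223, -0.6224, 0.2223, -0.3556, 0.6224).
r_{14} = e_1·c_4 = 3.3166; r_{24} = e_2·c_4 = 0.6708; r_{34} = e_3·c_4 = 2.9341.
u_4 = c_4 − 3.3166·e_1 − 0.6708·e_2 − 2.9341·e_3 = (1.2022, 1.9761, -0.1022, -1.9565, 1.3239).
‖u_4‖ = 3.3078, so e_4 = (0.3634, 0.5974, -0.0309, -0.5915, 0.4002).
Qᵀb = (1.8091, -1.3416, -4.7123, 2.0334).
Back-substitute: x_4 = 2.0334/3.3078 = 0.6147.
x_3 = (-4.7123 − 2.9341·0.6147)/2.0449 = -3.1864.
x_2 = (-1.3416 − 4.4721·(-3.1864) − 0.6708·0.6147)/4.4721 = 2.7942.
x_1 = (1.8091 − 0.0000·2.7942 + 2.4121·(-3.1864) − 3.3166·0.6147)/6.6332 = -1.1933.

x = (-1.1933, 2.7942, -3.1864, 0.6147)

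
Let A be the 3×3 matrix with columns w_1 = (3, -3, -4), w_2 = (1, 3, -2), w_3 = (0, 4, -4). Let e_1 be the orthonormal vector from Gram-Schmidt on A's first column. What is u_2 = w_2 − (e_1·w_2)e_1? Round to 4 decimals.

u_2 = (0.8235, 3.1765, -1.7647)

e_1 = w_1/‖w_1‖ = (3, -3, -4)/5.8310 = (0.5145, -0.5145, -0.6860).
r_{12} = e_1·w_2 = 0.3430.
u_2 = w_2 − 0.3430·e_1 = (0.8235, 3.1765, -1.7647).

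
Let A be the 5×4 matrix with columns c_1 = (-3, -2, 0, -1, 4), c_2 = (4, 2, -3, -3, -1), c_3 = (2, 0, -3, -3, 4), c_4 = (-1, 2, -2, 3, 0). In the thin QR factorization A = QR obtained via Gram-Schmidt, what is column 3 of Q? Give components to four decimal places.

q_3 = (0.5774, 0.0000, 0.0000, 0.5774, 0.5774)

c_1 = (-3, -2, 0, -1, 4); ‖c_1‖ = 5.4772, so q_1 = (-0.5477, -0.3651, 0.0000, -0.1826, 0.7303).
q_1·c_2 = (-0.5477)·4 + (-0.3651)·2 + 0.0000·(-3) + (-0.1826)·(-3) + 0.7303·(-1) = -3.1038.
u_2 = c_2 + 3.1038·q_1 = (2.3000, 0.8667, -3.0000, -3.5667, 1.2667).
‖u_2‖ = 5.4191, so q_2 = (0.4244, 0.1599, -0.5536, -0.6582, 0.2337).
q_1·c_3 = (-0.5477)·2 + (-0.3651)·0 + 0.0000·(-3) + (-0.1826)·(-3) + 0.7303·4 = 2.3735; q_2·c_3 = 0.4244·2 + 0.1599·0 + (-0.5536)·(-3) + (-0.6582)·(-3) + 0.2337·4 = 5.4191.
u_3 = c_3 − 2.3735·q_1 − 5.4191·q_2 = (1.0000, 0.0000, 0.0000, 1.0000, 1.0000).
‖u_3‖ = 1.7321, so q_3 = (0.5774, 0.0000, 0.0000, 0.5774, 0.5774).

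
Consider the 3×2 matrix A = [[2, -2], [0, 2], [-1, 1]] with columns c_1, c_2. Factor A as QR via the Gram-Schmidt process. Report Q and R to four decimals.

Q = [[0.8944, 0.0000], [0.0000, 1.0000], [-0.4472, 0.0000]], R = [[2.2361, -2.2361], [0.0000, 2.0000]]

c_1 = (2, 0, -1); ‖c_1‖ = 2.2361, so q_1 = (0.8944, 0.0000, -0.4472).
q_1·c_2 = 0.8944·(-2) + 0.0000·2 + (-0.4472)·1 = -2.2361.
u_2 = c_2 + 2.2361·q_1 = (0.0000, 2.0000, 0.0000).
‖u_2‖ = 2.0000, so q_2 = (0.0000, 1.0000, 0.0000).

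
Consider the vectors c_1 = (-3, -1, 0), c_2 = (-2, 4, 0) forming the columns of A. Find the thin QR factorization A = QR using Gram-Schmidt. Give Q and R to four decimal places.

Q = [[-0.9487, -0.3162], [-0.3162, 0.9487], [0.0000, 0.0000]], R = [[3.1623, 0.6325], [0.0000, 4.4272]]

c_1 = (-3, -1, 0); ‖c_1‖ = 3.1623, so e_1 = (-0.9487, -0.3162, 0.0000).
e_1·c_2 = (-0.9487)·(-2) + (-0.3162)·4 + 0.0000·0 = 0.6325.
u_2 = c_2 − 0.6325·e_1 = (-1.4000, 4.2000, 0.0000).
‖u_2‖ = 4.4272, so e_2 = (-0.3162, 0.9487, 0.0000).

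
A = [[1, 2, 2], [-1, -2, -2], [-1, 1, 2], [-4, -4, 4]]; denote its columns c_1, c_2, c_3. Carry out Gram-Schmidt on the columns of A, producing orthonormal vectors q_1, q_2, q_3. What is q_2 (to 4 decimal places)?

q_2 = (0.4082, -0.4082, 0.8165, 0.0000)

c_1 = (1, -1, -1, -4); ‖c_1‖ = 4.3589, so q_1 = (0.2294, -0.2294, -0.2294, -0.9177).
q_1·c_2 = 0.2294·2 + (-0.2294)·(-2) + (-0.2294)·1 + (-0.9177)·(-4) = 4.3589.
u_2 = c_2 − 4.3589·q_1 = (1.0000, -1.0000, 2.0000, 0.0000).
‖u_2‖ = 2.4495, so q_2 = (0.4082, -0.4082, 0.8165, 0.0000).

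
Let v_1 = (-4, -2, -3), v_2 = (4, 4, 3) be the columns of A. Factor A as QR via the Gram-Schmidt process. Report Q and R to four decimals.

Q = [[-0.7428, -0.2971], [-0.3714, 0.9285], [-0.5571, -0.2228]], R = [[5.3852, -6.1279], [0.0000, 1.8570]]

v_1 = (-4, -2, -3); ‖v_1‖ = 5.3852, so e_1 = (-0.7428, -0.3714, -0.5571).
e_1·v_2 = (-0.7428)·4 + (-0.3714)·4 + (-0.5571)·3 = -6.1279.
u_2 = v_2 + 6.1279·e_1 = (-0.5517, 1.7241, -0.4138).
‖u_2‖ = 1.8570, so e_2 = (-0.2971, 0.9285, -0.2228).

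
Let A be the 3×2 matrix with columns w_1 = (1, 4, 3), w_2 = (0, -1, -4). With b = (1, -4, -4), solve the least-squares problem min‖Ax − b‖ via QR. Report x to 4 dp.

x = (-0.7473, 0.4731)

q_1 = w_1/‖w_1‖ = (1, 4, 3)/5.0990 = (0.1961, 0.7845, 0.5883).
r_{12} = q_1·w_2 = -3.1379.
u_2 = w_2 + 3.1379·q_1 = (0.6154, 1.4615, -2.1538).
‖u_2‖ = 2.6747, so q_2 = (0.2301, 0.5464, -0.8053).
Qᵀb = (-5.2951, 1.2654).
Back-substitute: x_2 = 1.2654/2.6747 = 0.4731.
x_1 = (-5.2951 + 3.1379·0.4731)/5.0990 = -0.7473.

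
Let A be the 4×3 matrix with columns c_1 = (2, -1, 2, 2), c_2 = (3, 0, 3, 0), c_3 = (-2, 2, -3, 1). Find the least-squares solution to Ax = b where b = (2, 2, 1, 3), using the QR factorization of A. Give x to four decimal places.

x = (0.8000, 1.1030, 1.3636)

q_1 = c_1/‖c_1‖ = (2, -1, 2, 2)/3.6056 = (0.5547, -0.2774, 0.5547, 0.5547).
r_{12} = q_1·c_2 = 3.3282.
u_2 = c_2 − 3.3282·q_1 = (1.1538, 0.9231, 1.1538, -1.8462).
‖u_2‖ = 2.6312, so q_2 = (0.4385, 0.3508, 0.4385, -0.7016).
r_{13} = q_1·c_3 = -2.7735; r_{23} = q_2·c_3 = -2.1926.
u_3 = c_3 + 2.7735·q_1 + 2.1926·q_2 = (0.5000, 2.0000, -0.5000, 1.0000).
‖u_3‖ = 2.3452, so q_3 = (0.2132, 0.8528, -0.2132, 0.4264).
Qᵀb = (2.7735, -0.0877, 3.1980).
Back-substitute: x_3 = 3.1980/2.3452 = 1.3636.
x_2 = (-0.0877 + 2.1926·1.3636)/2.6312 = 1.1030.
x_1 = (2.7735 − 3.3282·1.1030 + 2.7735·1.3636)/3.6056 = 0.8000.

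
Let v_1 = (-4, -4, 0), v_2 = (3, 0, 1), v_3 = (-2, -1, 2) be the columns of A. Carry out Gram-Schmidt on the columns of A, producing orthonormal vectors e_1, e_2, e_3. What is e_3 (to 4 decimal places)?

e_3 = (-0.3015, 0.3015, 0.9045)

v_1 = (-4, -4, 0); ‖v_1‖ = 5.6569, so e_1 = (-0.7071, -0.7071, 0.0000).
e_1·v_2 = (-0.7071)·3 + (-0.7071)·0 + 0.0000·1 = -2.1213.
u_2 = v_2 + 2.1213·e_1 = (1.5000, -1.5000, 1.0000).
‖u_2‖ = 2.3452, so e_2 = (0.6396, -0.6396, 0.4264).
e_1·v_3 = (-0.7071)·(-2) + (-0.7071)·(-1) + 0.0000·2 = 2.1213; e_2·v_3 = 0.6396·(-2) + (-0.6396)·(-1) + 0.4264·2 = 0.2132.
u_3 = v_3 − 2.1213·e_1 − 0.2132·e_2 = (-0.6364, 0.6364, 1.9091).
‖u_3‖ = 2.1106, so e_3 = (-0.3015, 0.3015, 0.9045).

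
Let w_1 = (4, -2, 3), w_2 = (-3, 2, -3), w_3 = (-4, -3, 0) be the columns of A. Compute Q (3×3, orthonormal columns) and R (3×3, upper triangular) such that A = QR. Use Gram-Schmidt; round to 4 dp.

e_1 = w_1/‖w_1‖ = (4, -2, 3)/5.3852 = (0.7428, -0.3714, 0.5571).
r_{12} = e_1·w_2 = -4.6424.
u_2 = w_2 + 4.6424·e_1 = (0.4483, 0.2759, -0.4138).
‖u_2‖ = 0.6695, so e_2 = (0.6695, 0.4120, -0.6180).
r_{13} = e_1·w_3 = -1.8570; r_{23} = e_2·w_3 = -3.9142.
u_3 = w_3 + 1.8570·e_1 + 3.9142·e_2 = (0.0000, -2.0769, -1.3846).
‖u_3‖ = 2.4962, so e_3 = (0.0000, -0.8321, -0.5547).

Q = [[0.7428, 0.6695, 0.0000], [-0.3714, 0.4120, -0.8321], [0.5571, -0.6180, -0.5547]], R = [[5.3852, -4.6424, -1.8570], [0.0000, 0.6695, -3.9142], [0.0000, 0.0000, 2.4962]]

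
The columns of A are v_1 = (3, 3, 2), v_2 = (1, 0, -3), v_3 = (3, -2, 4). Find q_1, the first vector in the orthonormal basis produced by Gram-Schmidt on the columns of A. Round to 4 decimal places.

v_1 = (3, 3, 2); ‖v_1‖ = 4.6904, so q_1 = (0.6396, 0.6396, 0.4264).

q_1 = (0.6396, 0.6396, 0.4264)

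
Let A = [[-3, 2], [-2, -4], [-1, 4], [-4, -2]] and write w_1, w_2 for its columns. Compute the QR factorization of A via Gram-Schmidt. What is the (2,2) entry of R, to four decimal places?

w_1 = (-3, -2, -1, -4); ‖w_1‖ = 5.4772, so q_1 = (-0.5477, -0.3651, -0.1826, -0.7303).
q_1·w_2 = (-0.5477)·2 + (-0.3651)·(-4) + (-0.1826)·4 + (-0.7303)·(-2) = 1.0954.
u_2 = w_2 − 1.0954·q_1 = (2.6000, -3.6000, 4.2000, -1.2000).
r_{22} = ‖u_2‖ = 6.2290.

r_{22} = 6.2290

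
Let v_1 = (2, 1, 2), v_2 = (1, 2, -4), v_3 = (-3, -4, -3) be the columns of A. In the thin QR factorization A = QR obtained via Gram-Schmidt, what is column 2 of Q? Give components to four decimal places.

e_2 = (0.4308, 0.5575, -0.7096)

v_1 = (2, 1, 2); ‖v_1‖ = 3.0000, so e_1 = (0.6667, 0.3333, 0.6667).
e_1·v_2 = 0.6667·1 + 0.3333·2 + 0.6667·(-4) = -1.3333.
u_2 = v_2 + 1.3333·e_1 = (1.8889, 2.4444, -3.1111).
‖u_2‖ = 4.3843, so e_2 = (0.4308, 0.5575, -0.7096).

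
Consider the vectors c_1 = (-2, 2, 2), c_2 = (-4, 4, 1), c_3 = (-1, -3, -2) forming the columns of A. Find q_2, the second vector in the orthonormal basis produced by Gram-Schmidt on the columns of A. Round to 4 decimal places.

q_2 = (-0.4082, 0.4082, -0.8165)

q_1 = c_1/‖c_1‖ = (-2, 2, 2)/3.4641 = (-0.5774, 0.5774, 0.5774).
r_{12} = q_1·c_2 = 5.1962.
u_2 = c_2 − 5.1962·q_1 = (-1.0000, 1.0000, -2.0000).
‖u_2‖ = 2.4495, so q_2 = (-0.4082, 0.4082, -0.8165).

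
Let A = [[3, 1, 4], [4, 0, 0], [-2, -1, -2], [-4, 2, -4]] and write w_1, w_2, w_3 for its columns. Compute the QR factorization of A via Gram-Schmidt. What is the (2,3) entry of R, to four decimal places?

w_1 = (3, 4, -2, -4); ‖w_1‖ = 6.7082, so q_1 = (0.4472, 0.5963, -0.2981, -0.5963).
q_1·w_2 = 0.4472·1 + 0.5963·0 + (-0.2981)·(-1) + (-0.5963)·2 = -0.4472.
u_2 = w_2 + 0.4472·q_1 = (1.2000, 0.2667, -1.1333, 1.7333).
‖u_2‖ = 2.4083, so q_2 = (0.4983, 0.1107, -0.4706, 0.7197).
r_{23} = q_2·w_3 = 0.0554.

r_{23} = 0.0554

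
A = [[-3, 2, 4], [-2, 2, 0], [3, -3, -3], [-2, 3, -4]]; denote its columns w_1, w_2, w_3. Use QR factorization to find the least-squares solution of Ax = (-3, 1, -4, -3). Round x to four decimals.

e_1 = w_1/‖w_1‖ = (-3, -2, 3, -2)/5.0990 = (-0.5883, -0.3922, 0.5883, -0.3922).
r_{12} = e_1·w_2 = -4.9029.
u_2 = w_2 + 4.9029·e_1 = (-0.8846, 0.0769, -0.1154, 1.0769).
‖u_2‖ = 1.4005, so e_2 = (-0.6316, 0.0549, -0.0824, 0.7689).
r_{13} = e_1·w_3 = -2.5495; r_{23} = e_2·w_3 = -5.3550.
u_3 = w_3 + 2.5495·e_1 + 5.3550·e_2 = (-0.8824, -0.7059, -1.9412, -0.8824).
‖u_3‖ = 2.4132, so e_3 = (-0.3656, -0.2925, -0.8044, -0.3656).
Qᵀb = (0.1961, -0.0275, 5.1189).
Back-substitute: x_3 = 5.1189/2.4132 = 2.1212.
x_2 = (-0.0275 + 5.3550·2.1212)/1.4005 = 8.0909.
x_1 = (0.1961 + 4.9029·8.0909 + 2.5495·2.1212)/5.0990 = 8.8788.

x = (8.8788, 8.0909, 2.1212)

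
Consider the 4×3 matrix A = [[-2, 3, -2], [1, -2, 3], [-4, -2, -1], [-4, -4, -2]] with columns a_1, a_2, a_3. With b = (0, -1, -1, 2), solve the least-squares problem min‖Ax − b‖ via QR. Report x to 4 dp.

a_1 = (-2, 1, -4, -4); ‖a_1‖ = 6.0828, so q_1 = (-0.3288, 0.1644, -0.6576, -0.6576).
q_1·a_2 = (-0.3288)·3 + 0.1644·(-2) + (-0.6576)·(-2) + (-0.6576)·(-4) = 2.6304.
u_2 = a_2 − 2.6304·q_1 = (3.8649, -2.4324, -0.2703, -2.2703).
‖u_2‖ = 5.1070, so q_2 = (0.7568, -0.4763, -0.0529, -0.4445).
q_1·a_3 = (-0.3288)·(-2) + 0.1644·3 + (-0.6576)·(-1) + (-0.6576)·(-2) = 3.1236; q_2·a_3 = 0.7568·(-2) + (-0.4763)·3 + (-0.0529)·(-1) + (-0.4445)·(-2) = -2.0004.
u_3 = a_3 − 3.1236·q_1 + 2.0004·q_2 = (0.5409, 1.5337, 0.9482, -0.8352).
‖u_3‖ = 2.0595, so q_3 = (0.2627, 0.7447, 0.4604, -0.4056).
Qᵀb = (-0.8220, -0.3599, -2.0162).
Back-substitute: x_3 = -2.0162/2.0595 = -0.9790.
x_2 = (-0.3599 + 2.0004·(-0.9790))/5.1070 = -0.4539.
x_1 = (-0.8220 − 2.6304·(-0.4539) − 3.1236·(-0.9790))/6.0828 = 0.5639.

x = (0.5639, -0.4539, -0.9790)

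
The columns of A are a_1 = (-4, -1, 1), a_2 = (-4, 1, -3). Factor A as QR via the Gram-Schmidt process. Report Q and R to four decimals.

a_1 = (-4, -1, 1); ‖a_1‖ = 4.2426, so e_1 = (-0.9428, -0.2357, 0.2357).
e_1·a_2 = (-0.9428)·(-4) + (-0.2357)·1 + 0.2357·(-3) = 2.8284.
u_2 = a_2 − 2.8284·e_1 = (-1.3333, 1.6667, -3.6667).
‖u_2‖ = 4.2426, so e_2 = (-0.3143, 0.3928, -0.8642).

Q = [[-0.9428, -0.3143], [-0.2357, 0.3928], [0.2357, -0.8642]], R = [[4.2426, 2.8284], [0.0000, 4.2426]]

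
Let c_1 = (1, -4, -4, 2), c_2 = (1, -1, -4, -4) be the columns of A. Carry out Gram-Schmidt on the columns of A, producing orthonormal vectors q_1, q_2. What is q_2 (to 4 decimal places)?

q_1 = c_1/‖c_1‖ = (1, -4, -4, 2)/6.0828 = (0.1644, -0.6576, -0.6576, 0.3288).
r_{12} = q_1·c_2 = 2.1372.
u_2 = c_2 − 2.1372·q_1 = (0.6486, 0.4054, -2.5946, -4.7027).
‖u_2‖ = 5.4252, so q_2 = (0.1196, 0.0747, -0.4783, -0.8668).

q_2 = (0.1196, 0.0747, -0.4783, -0.8668)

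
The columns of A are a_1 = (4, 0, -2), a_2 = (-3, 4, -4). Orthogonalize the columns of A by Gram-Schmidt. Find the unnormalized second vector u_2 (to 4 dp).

u_2 = (-2.2000, 4.0000, -4.4000)

q_1 = a_1/‖a_1‖ = (4, 0, -2)/4.4721 = (0.8944, 0.0000, -0.4472).
r_{12} = q_1·a_2 = -0.8944.
u_2 = a_2 + 0.8944·q_1 = (-2.2000, 4.0000, -4.4000).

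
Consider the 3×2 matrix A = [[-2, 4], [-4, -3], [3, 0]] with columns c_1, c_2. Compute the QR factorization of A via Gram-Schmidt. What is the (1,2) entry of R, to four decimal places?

r_{12} = 0.7428

c_1 = (-2, -4, 3); ‖c_1‖ = 5.3852, so q_1 = (-0.3714, -0.7428, 0.5571).
r_{12} = q_1·c_2 = 0.7428.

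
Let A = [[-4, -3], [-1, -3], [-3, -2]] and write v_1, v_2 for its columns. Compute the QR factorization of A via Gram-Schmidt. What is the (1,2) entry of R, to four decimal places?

r_{12} = 4.1184

e_1 = v_1/‖v_1‖ = (-4, -1, -3)/5.0990 = (-0.7845, -0.1961, -0.5883).
r_{12} = e_1·v_2 = 4.1184.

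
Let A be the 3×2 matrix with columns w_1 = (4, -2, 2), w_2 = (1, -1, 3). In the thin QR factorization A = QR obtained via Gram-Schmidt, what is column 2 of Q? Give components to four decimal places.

w_1 = (4, -2, 2); ‖w_1‖ = 4.8990, so e_1 = (0.8165, -0.4082, 0.4082).
e_1·w_2 = 0.8165·1 + (-0.4082)·(-1) + 0.4082·3 = 2.4495.
u_2 = w_2 − 2.4495·e_1 = (-1.0000, 0.0000, 2.0000).
‖u_2‖ = 2.2361, so e_2 = (-0.4472, 0.0000, 0.8944).

e_2 = (-0.4472, 0.0000, 0.8944)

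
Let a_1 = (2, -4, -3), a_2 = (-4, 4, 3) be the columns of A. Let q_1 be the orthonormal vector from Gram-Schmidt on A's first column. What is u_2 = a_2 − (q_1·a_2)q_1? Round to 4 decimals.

a_1 = (2, -4, -3); ‖a_1‖ = 5.3852, so q_1 = (0.3714, -0.7428, -0.5571).
q_1·a_2 = 0.3714·(-4) + (-0.7428)·4 + (-0.5571)·3 = -6.1279.
u_2 = a_2 + 6.1279·q_1 = (-1.7241, -0.5517, -0.4138).

u_2 = (-1.7241, -0.5517, -0.4138)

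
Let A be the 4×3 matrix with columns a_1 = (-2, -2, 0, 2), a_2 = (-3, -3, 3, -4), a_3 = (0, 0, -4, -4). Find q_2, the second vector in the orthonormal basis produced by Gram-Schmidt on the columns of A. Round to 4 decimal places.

q_2 = (-0.3615, -0.3615, 0.4648, -0.7230)

q_1 = a_1/‖a_1‖ = (-2, -2, 0, 2)/3.4641 = (-0.5774, -0.5774, 0.0000, 0.5774).
r_{12} = q_1·a_2 = 1.1547.
u_2 = a_2 − 1.1547·q_1 = (-2.3333, -2.3333, 3.0000, -4.6667).
‖u_2‖ = 6.4550, so q_2 = (-0.3615, -0.3615, 0.4648, -0.7230).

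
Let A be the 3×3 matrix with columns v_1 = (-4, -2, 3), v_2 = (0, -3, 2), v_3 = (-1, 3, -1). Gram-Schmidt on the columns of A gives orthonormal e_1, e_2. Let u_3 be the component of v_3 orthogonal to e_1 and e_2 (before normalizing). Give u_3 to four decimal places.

u_3 = (0.1502, 0.2403, 0.3605)

v_1 = (-4, -2, 3); ‖v_1‖ = 5.3852, so e_1 = (-0.7428, -0.3714, 0.5571).
e_1·v_2 = (-0.7428)·0 + (-0.3714)·(-3) + 0.5571·2 = 2.2283.
u_2 = v_2 − 2.2283·e_1 = (1.6552, -2.1724, 0.7586).
‖u_2‖ = 2.8345, so e_2 = (0.5839, -0.7664, 0.2676).
e_1·v_3 = (-0.7428)·(-1) + (-0.3714)·3 + 0.5571·(-1) = -0.9285; e_2·v_3 = 0.5839·(-1) + (-0.7664)·3 + 0.2676·(-1) = -3.1508.
u_3 = v_3 + 0.9285·e_1 + 3.1508·e_2 = (0.1502, 0.2403, 0.3605).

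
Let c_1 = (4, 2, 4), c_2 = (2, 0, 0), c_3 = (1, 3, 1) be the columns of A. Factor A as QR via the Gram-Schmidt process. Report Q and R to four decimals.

e_1 = c_1/‖c_1‖ = (4, 2, 4)/6.0000 = (0.6667, 0.3333, 0.6667).
r_{12} = e_1·c_2 = 1.3333.
u_2 = c_2 − 1.3333·e_1 = (1.1111, -0.4444, -0.8889).
‖u_2‖ = 1.4907, so e_2 = (0.7454, -0.2981, -0.5963).
r_{13} = e_1·c_3 = 2.3333; r_{23} = e_2·c_3 = -0.7454.
u_3 = c_3 − 2.3333·e_1 + 0.7454·e_2 = (0.0000, 2.0000, -1.0000).
‖u_3‖ = 2.2361, so e_3 = (0.0000, 0.8944, -0.4472).

Q = [[0.6667, 0.7454, 0.0000], [0.3333, -0.2981, 0.8944], [0.6667, -0.5963, -0.4472]], R = [[6.0000, 1.3333, 2.3333], [0.0000, 1.4907, -0.7454], [0.0000, 0.0000, 2.2361]]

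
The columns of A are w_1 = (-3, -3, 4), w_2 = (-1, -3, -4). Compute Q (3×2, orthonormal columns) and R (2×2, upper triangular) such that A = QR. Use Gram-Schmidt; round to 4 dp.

e_1 = w_1/‖w_1‖ = (-3, -3, 4)/5.8310 = (-0.5145, -0.5145, 0.6860).
r_{12} = e_1·w_2 = -0.6860.
u_2 = w_2 + 0.6860·e_1 = (-1.3529, -3.3529, -3.5294).
‖u_2‖ = 5.0527, so e_2 = (-0.2678, -0.6636, -0.6985).

Q = [[-0.5145, -0.2678], [-0.5145, -0.6636], [0.6860, -0.6985]], R = [[5.8310, -0.6860], [0.0000, 5.0527]]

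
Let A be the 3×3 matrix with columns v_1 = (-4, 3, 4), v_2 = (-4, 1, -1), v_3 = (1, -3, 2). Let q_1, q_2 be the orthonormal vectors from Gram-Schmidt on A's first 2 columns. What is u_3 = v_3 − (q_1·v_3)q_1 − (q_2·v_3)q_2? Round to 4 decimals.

u_3 = (-0.9415, -2.6901, 1.0760)

v_1 = (-4, 3, 4); ‖v_1‖ = 6.4031, so q_1 = (-0.6247, 0.4685, 0.6247).
q_1·v_2 = (-0.6247)·(-4) + 0.4685·1 + 0.6247·(-1) = 2.3426.
u_2 = v_2 − 2.3426·q_1 = (-2.5366, -0.0976, -2.4634).
‖u_2‖ = 3.5373, so q_2 = (-0.7171, -0.0276, -0.6964).
q_1·v_3 = (-0.6247)·1 + 0.4685·(-3) + 0.6247·2 = -0.7809; q_2·v_3 = (-0.7171)·1 + (-0.0276)·(-3) + (-0.6964)·2 = -2.0272.
u_3 = v_3 + 0.7809·q_1 + 2.0272·q_2 = (-0.9415, -2.6901, 1.0760).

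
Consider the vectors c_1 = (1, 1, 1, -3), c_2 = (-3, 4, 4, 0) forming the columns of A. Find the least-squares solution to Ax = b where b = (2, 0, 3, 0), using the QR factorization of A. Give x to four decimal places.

c_1 = (1, 1, 1, -3); ‖c_1‖ = 3.4641, so q_1 = (0.2887, 0.2887, 0.2887, -0.8660).
q_1·c_2 = 0.2887·(-3) + 0.2887·4 + 0.2887·4 + (-0.8660)·0 = 1.4434.
u_2 = c_2 − 1.4434·q_1 = (-3.4167, 3.5833, 3.5833, 1.2500).
‖u_2‖ = 6.2383, so q_2 = (-0.5477, 0.5744, 0.5744, 0.2004).
Qᵀb = (1.4434, 0.6278).
Back-substitute: x_2 = 0.6278/6.2383 = 0.1006.
x_1 = (1.4434 − 1.4434·0.1006)/3.4641 = 0.3747.

x = (0.3747, 0.1006)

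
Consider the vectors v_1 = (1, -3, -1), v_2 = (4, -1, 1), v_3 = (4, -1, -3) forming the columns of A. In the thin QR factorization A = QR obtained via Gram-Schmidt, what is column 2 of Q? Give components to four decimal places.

v_1 = (1, -3, -1); ‖v_1‖ = 3.3166, so e_1 = (0.3015, -0.9045, -0.3015).
e_1·v_2 = 0.3015·4 + (-0.9045)·(-1) + (-0.3015)·1 = 1.8091.
u_2 = v_2 − 1.8091·e_1 = (3.4545, 0.6364, 1.5455).
‖u_2‖ = 3.8376, so e_2 = (0.9002, 0.1658, 0.4027).

e_2 = (0.9002, 0.1658, 0.4027)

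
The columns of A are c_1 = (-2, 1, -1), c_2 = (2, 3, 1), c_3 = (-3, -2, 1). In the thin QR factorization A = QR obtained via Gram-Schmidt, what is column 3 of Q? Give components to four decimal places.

e_3 = (-0.4472, 0.0000, 0.8944)

e_1 = c_1/‖c_1‖ = (-2, 1, -1)/2.4495 = (-0.8165, 0.4082, -0.4082).
r_{12} = e_1·c_2 = -0.8165.
u_2 = c_2 + 0.8165·e_1 = (1.3333, 3.3333, 0.6667).
‖u_2‖ = 3.6515, so e_2 = (0.3651, 0.9129, 0.1826).
r_{13} = e_1·c_3 = 1.2247; r_{23} = e_2·c_3 = -2.7386.
u_3 = c_3 − 1.2247·e_1 + 2.7386·e_2 = (-1.0000, 0.0000, 2.0000).
‖u_3‖ = 2.2361, so e_3 = (-0.4472, 0.0000, 0.8944).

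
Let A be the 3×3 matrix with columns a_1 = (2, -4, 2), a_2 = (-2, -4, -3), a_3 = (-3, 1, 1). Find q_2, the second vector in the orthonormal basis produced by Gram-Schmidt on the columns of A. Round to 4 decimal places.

q_1 = a_1/‖a_1‖ = (2, -4, 2)/4.8990 = (0.4082, -0.8165, 0.4082).
r_{12} = q_1·a_2 = 1.2247.
u_2 = a_2 − 1.2247·q_1 = (-2.5000, -3.0000, -3.5000).
‖u_2‖ = 5.2440, so q_2 = (-0.4767, -0.5721, -0.6674).

q_2 = (-0.4767, -0.5721, -0.6674)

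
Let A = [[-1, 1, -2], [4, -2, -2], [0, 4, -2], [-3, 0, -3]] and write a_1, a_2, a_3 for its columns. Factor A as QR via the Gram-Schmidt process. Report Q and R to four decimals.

Q = [[-0.1961, 0.1546, -0.3879], [0.7845, -0.1455, -0.5995], [0.0000, 0.9458, -0.2028], [-0.5883, -0.2456, -0.6701]], R = [[5.0990, -1.7650, 0.5883], [0.0000, 4.2290, -1.1732], [0.0000, 0.0000, 4.3906]]

q_1 = a_1/‖a_1‖ = (-1, 4, 0, -3)/5.0990 = (-0.1961, 0.7845, 0.0000, -0.5883).
r_{12} = q_1·a_2 = -1.7650.
u_2 = a_2 + 1.7650·q_1 = (0.6538, -0.6154, 4.0000, -1.0385).
‖u_2‖ = 4.2290, so q_2 = (0.1546, -0.1455, 0.9458, -0.2456).
r_{13} = q_1·a_3 = 0.5883; r_{23} = q_2·a_3 = -1.1732.
u_3 = a_3 − 0.5883·q_1 + 1.1732·q_2 = (-1.7032, -2.6323, -0.8903, -2.9419).
‖u_3‖ = 4.3906, so q_3 = (-0.3879, -0.5995, -0.2028, -0.6701).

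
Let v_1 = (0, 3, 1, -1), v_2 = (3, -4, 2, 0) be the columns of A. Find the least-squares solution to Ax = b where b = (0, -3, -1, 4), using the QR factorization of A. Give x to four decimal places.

v_1 = (0, 3, 1, -1); ‖v_1‖ = 3.3166, so q_1 = (0.0000, 0.9045, 0.3015, -0.3015).
q_1·v_2 = 0.0000·3 + 0.9045·(-4) + 0.3015·2 + (-0.3015)·0 = -3.0151.
u_2 = v_2 + 3.0151·q_1 = (3.0000, -1.2727, 2.9091, -0.9091).
‖u_2‖ = 4.4620, so q_2 = (0.6724, -0.2852, 0.6520, -0.2037).
Qᵀb = (-4.2212, -0.6112).
Back-substitute: x_2 = -0.6112/4.4620 = -0.1370.
x_1 = (-4.2212 + 3.0151·(-0.1370))/3.3166 = -1.3973.

x = (-1.3973, -0.1370)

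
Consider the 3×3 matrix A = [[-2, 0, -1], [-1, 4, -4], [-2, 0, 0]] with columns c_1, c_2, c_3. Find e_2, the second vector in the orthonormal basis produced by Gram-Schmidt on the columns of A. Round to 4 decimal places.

e_1 = c_1/‖c_1‖ = (-2, -1, -2)/3.0000 = (-0.6667, -0.3333, -0.6667).
r_{12} = e_1·c_2 = -1.3333.
u_2 = c_2 + 1.3333·e_1 = (-0.8889, 3.5556, -0.8889).
‖u_2‖ = 3.7712, so e_2 = (-0.2357, 0.9428, -0.2357).

e_2 = (-0.2357, 0.9428, -0.2357)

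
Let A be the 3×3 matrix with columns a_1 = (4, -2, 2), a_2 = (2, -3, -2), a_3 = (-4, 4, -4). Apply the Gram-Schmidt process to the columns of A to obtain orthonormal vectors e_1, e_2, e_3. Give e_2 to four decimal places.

a_1 = (4, -2, 2); ‖a_1‖ = 4.8990, so e_1 = (0.8165, -0.4082, 0.4082).
e_1·a_2 = 0.8165·2 + (-0.4082)·(-3) + 0.4082·(-2) = 2.0412.
u_2 = a_2 − 2.0412·e_1 = (0.3333, -2.1667, -2.8333).
‖u_2‖ = 3.5824, so e_2 = (0.0930, -0.6048, -0.7909).

e_2 = (0.0930, -0.6048, -0.7909)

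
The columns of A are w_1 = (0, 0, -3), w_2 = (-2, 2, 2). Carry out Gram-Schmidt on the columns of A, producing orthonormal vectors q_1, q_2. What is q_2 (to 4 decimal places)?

w_1 = (0, 0, -3); ‖w_1‖ = 3.0000, so q_1 = (0.0000, 0.0000, -1.0000).
q_1·w_2 = 0.0000·(-2) + 0.0000·2 + (-1.0000)·2 = -2.0000.
u_2 = w_2 + 2.0000·q_1 = (-2.0000, 2.0000, 0.0000).
‖u_2‖ = 2.8284, so q_2 = (-0.7071, 0.7071, 0.0000).

q_2 = (-0.7071, 0.7071, 0.0000)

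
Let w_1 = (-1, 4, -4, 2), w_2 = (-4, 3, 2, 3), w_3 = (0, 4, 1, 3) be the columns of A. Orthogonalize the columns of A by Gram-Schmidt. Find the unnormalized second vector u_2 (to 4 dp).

u_2 = (-3.6216, 1.4865, 3.5135, 2.2432)

e_1 = w_1/‖w_1‖ = (-1, 4, -4, 2)/6.0828 = (-0.1644, 0.6576, -0.6576, 0.3288).
r_{12} = e_1·w_2 = 2.3016.
u_2 = w_2 − 2.3016·e_1 = (-3.6216, 1.4865, 3.5135, 2.2432).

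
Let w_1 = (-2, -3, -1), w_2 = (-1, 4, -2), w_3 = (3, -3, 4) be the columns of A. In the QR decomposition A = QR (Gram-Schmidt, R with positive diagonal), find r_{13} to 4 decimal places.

w_1 = (-2, -3, -1); ‖w_1‖ = 3.7417, so e_1 = (-0.5345, -0.8018, -0.2673).
r_{13} = e_1·w_3 = -0.2673.

r_{13} = -0.2673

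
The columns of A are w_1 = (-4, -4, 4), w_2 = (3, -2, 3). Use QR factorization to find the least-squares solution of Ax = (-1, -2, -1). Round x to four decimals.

w_1 = (-4, -4, 4); ‖w_1‖ = 6.9282, so e_1 = (-0.5774, -0.5774, 0.5774).
e_1·w_2 = (-0.5774)·3 + (-0.5774)·(-2) + 0.5774·3 = 1.1547.
u_2 = w_2 − 1.1547·e_1 = (3.6667, -1.3333, 2.3333).
‖u_2‖ = 4.5461, so e_2 = (0.8066, -0.2933, 0.5133).
Qᵀb = (1.1547, -0.7332).
Back-substitute: x_2 = -0.7332/4.5461 = -0.1613.
x_1 = (1.1547 − 1.1547·(-0.1613))/6.9282 = 0.1935.

x = (0.1935, -0.1613)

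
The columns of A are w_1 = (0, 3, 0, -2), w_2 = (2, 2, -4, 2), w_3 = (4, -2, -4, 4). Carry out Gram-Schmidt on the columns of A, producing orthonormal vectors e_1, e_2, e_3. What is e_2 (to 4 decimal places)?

w_1 = (0, 3, 0, -2); ‖w_1‖ = 3.6056, so e_1 = (0.0000, 0.8321, 0.0000, -0.5547).
e_1·w_2 = 0.0000·2 + 0.8321·2 + 0.0000·(-4) + (-0.5547)·2 = 0.5547.
u_2 = w_2 − 0.5547·e_1 = (2.0000, 1.5385, -4.0000, 2.3077).
‖u_2‖ = 5.2623, so e_2 = (0.3801, 0.2924, -0.7601, 0.4385).

e_2 = (0.3801, 0.2924, -0.7601, 0.4385)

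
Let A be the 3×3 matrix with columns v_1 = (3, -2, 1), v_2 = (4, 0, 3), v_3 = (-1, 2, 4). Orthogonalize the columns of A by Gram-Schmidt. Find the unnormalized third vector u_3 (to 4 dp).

v_1 = (3, -2, 1); ‖v_1‖ = 3.7417, so e_1 = (0.8018, -0.5345, 0.2673).
e_1·v_2 = 0.8018·4 + (-0.5345)·0 + 0.2673·3 = 4.0089.
u_2 = v_2 − 4.0089·e_1 = (0.7857, 2.1429, 1.9286).
‖u_2‖ = 2.9881, so e_2 = (0.2630, 0.7171, 0.6454).
e_1·v_3 = 0.8018·(-1) + (-0.5345)·2 + 0.2673·4 = -0.8018; e_2·v_3 = 0.2630·(-1) + 0.7171·2 + 0.6454·4 = 3.7530.
u_3 = v_3 + 0.8018·e_1 − 3.7530·e_2 = (-1.3440, -1.1200, 1.7920).

u_3 = (-1.3440, -1.1200, 1.7920)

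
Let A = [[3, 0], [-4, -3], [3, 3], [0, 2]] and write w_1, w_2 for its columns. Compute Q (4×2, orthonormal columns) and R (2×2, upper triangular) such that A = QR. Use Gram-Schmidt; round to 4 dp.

e_1 = w_1/‖w_1‖ = (3, -4, 3, 0)/5.8310 = (0.5145, -0.6860, 0.5145, 0.0000).
r_{12} = e_1·w_2 = 3.6015.
u_2 = w_2 − 3.6015·e_1 = (-1.8529, -0.5294, 1.1471, 2.0000).
‖u_2‖ = 3.0049, so e_2 = (-0.6166, -0.1762, 0.3817, 0.6656).

Q = [[0.5145, -0.6166], [-0.6860, -0.1762], [0.5145, 0.3817], [0.0000, 0.6656]], R = [[5.8310, 3.6015], [0.0000, 3.0049]]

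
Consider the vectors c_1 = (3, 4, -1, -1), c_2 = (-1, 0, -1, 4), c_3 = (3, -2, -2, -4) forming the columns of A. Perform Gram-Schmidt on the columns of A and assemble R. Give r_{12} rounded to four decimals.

c_1 = (3, 4, -1, -1); ‖c_1‖ = 5.1962, so e_1 = (0.5774, 0.7698, -0.1925, -0.1925).
r_{12} = e_1·c_2 = -1.1547.

r_{12} = -1.1547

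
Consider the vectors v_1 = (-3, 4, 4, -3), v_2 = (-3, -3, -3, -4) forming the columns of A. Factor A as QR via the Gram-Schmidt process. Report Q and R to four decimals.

Q = [[-0.4243, -0.4860], [0.5657, -0.4218], [0.5657, -0.4218], [-0.4243, -0.6388]], R = [[7.0711, -0.4243], [0.0000, 6.5437]]

e_1 = v_1/‖v_1‖ = (-3, 4, 4, -3)/7.0711 = (-0.4243, 0.5657, 0.5657, -0.4243).
r_{12} = e_1·v_2 = -0.4243.
u_2 = v_2 + 0.4243·e_1 = (-3.1800, -2.7600, -2.7600, -4.1800).
‖u_2‖ = 6.5437, so e_2 = (-0.4860, -0.4218, -0.4218, -0.6388).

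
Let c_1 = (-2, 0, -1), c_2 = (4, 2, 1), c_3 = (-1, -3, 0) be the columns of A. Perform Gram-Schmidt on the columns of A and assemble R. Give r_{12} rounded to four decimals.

r_{12} = -4.0249

e_1 = c_1/‖c_1‖ = (-2, 0, -1)/2.2361 = (-0.8944, 0.0000, -0.4472).
r_{12} = e_1·c_2 = -4.0249.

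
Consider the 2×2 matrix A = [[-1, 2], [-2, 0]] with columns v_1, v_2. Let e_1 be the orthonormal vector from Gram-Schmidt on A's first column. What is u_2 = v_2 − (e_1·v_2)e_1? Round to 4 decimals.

u_2 = (1.6000, -0.8000)

e_1 = v_1/‖v_1‖ = (-1, -2)/2.2361 = (-0.4472, -0.8944).
r_{12} = e_1·v_2 = -0.8944.
u_2 = v_2 + 0.8944·e_1 = (1.6000, -0.8000).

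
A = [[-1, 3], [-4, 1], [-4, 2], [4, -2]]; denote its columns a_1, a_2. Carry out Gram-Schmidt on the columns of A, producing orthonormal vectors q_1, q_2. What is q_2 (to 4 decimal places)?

q_2 = (0.9428, -0.3270, 0.0456, -0.0456)

a_1 = (-1, -4, -4, 4); ‖a_1‖ = 7.0000, so q_1 = (-0.1429, -0.5714, -0.5714, 0.5714).
q_1·a_2 = (-0.1429)·3 + (-0.5714)·1 + (-0.5714)·2 + 0.5714·(-2) = -3.2857.
u_2 = a_2 + 3.2857·q_1 = (2.5306, -0.8776, 0.1224, -0.1224).
‖u_2‖ = 2.6840, so q_2 = (0.9428, -0.3270, 0.0456, -0.0456).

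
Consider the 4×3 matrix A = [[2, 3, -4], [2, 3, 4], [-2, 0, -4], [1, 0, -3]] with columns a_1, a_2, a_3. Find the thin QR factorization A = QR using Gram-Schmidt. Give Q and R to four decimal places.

e_1 = a_1/‖a_1‖ = (2, 2, -2, 1)/3.6056 = (0.5547, 0.5547, -0.5547, 0.2774).
r_{12} = e_1·a_2 = 3.3282.
u_2 = a_2 − 3.3282·e_1 = (1.1538, 1.1538, 1.8462, -0.9231).
‖u_2‖ = 2.6312, so e_2 = (0.4385, 0.4385, 0.7016, -0.3508).
r_{13} = e_1·a_3 = 1.3868; r_{23} = e_2·a_3 = -1.7541.
u_3 = a_3 − 1.3868·e_1 + 1.7541·e_2 = (-4.0000, 4.0000, -2.0000, -4.0000).
‖u_3‖ = 7.2111, so e_3 = (-0.5547, 0.5547, -0.2774, -0.5547).

Q = [[0.5547, 0.4385, -0.5547], [0.5547, 0.4385, 0.5547], [-0.5547, 0.7016, -0.2774], [0.2774, -0.3508, -0.5547]], R = [[3.6056, 3.3282, 1.3868], [0.0000, 2.6312, -1.7541], [0.0000, 0.0000, 7.2111]]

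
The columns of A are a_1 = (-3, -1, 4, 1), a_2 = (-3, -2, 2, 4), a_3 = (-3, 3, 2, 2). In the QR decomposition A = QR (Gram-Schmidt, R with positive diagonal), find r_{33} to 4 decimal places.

a_1 = (-3, -1, 4, 1); ‖a_1‖ = 5.1962, so q_1 = (-0.5774, -0.1925, 0.7698, 0.1925).
q_1·a_2 = (-0.5774)·(-3) + (-0.1925)·(-2) + 0.7698·2 + 0.1925·4 = 4.4264.
u_2 = a_2 − 4.4264·q_1 = (-0.4444, -1.1481, -1.4074, 3.1481).
‖u_2‖ = 3.6616, so q_2 = (-0.1214, -0.3136, -0.3844, 0.8598).
q_1·a_3 = (-0.5774)·(-3) + (-0.1925)·3 + 0.7698·2 + 0.1925·2 = 3.0792; q_2·a_3 = (-0.1214)·(-3) + (-0.3136)·3 + (-0.3844)·2 + 0.8598·2 = 0.3743.
u_3 = a_3 − 3.0792·q_1 − 0.3743·q_2 = (-1.1768, 3.7099, -0.2265, 1.0856).
r_{33} = ‖u_3‖ = 4.0470.

r_{33} = 4.0470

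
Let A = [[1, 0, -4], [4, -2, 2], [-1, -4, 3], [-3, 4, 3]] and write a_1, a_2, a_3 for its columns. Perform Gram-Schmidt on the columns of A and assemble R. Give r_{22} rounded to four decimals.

r_{22} = 5.1496

a_1 = (1, 4, -1, -3); ‖a_1‖ = 5.1962, so q_1 = (0.1925, 0.7698, -0.1925, -0.5774).
q_1·a_2 = 0.1925·0 + 0.7698·(-2) + (-0.1925)·(-4) + (-0.5774)·4 = -3.0792.
u_2 = a_2 + 3.0792·q_1 = (0.5926, 0.3704, -4.5926, 2.2222).
r_{22} = ‖u_2‖ = 5.1496.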